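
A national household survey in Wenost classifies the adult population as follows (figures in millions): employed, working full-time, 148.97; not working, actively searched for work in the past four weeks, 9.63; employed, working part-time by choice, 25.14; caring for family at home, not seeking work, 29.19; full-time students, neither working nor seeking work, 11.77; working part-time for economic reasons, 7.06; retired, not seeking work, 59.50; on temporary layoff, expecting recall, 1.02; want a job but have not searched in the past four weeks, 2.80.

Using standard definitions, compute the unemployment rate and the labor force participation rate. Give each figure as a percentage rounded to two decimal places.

Employed = 148.97 + 25.14 + 7.06 = 181.17 million (anyone who worked, including part-time for economic reasons, counts as employed).
Unemployed = 9.63 + 1.02 = 10.65 million (jobless and actively searching, or on temporary layoff).
Labor force = 181.17 + 10.65 = 191.82 million.
Not in labor force = 29.19 + 11.77 + 59.50 + 2.80 = 103.26 million (those not working and not actively searching are outside the labor force — including those who want a job but have given up searching).
Civilian working-age population = 191.82 + 103.26 = 295.08 million.
Unemployment rate = 10.65 / 191.82 = 5.55%.
Labor force participation rate = 191.82 / 295.08 = 65.01%.

Unemployment rate ≈ 5.55%; labor force participation rate ≈ 65.01%.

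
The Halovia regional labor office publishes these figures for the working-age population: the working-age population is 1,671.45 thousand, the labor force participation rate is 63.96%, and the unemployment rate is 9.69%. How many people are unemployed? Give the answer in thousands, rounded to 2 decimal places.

Labor force = 0.6396 × 1,671.45 = 1,069.06 thousand.
Unemployed = 0.0969 × 1,069.06 ≈ 103.59 thousand.

About 103.59 thousand are unemployed.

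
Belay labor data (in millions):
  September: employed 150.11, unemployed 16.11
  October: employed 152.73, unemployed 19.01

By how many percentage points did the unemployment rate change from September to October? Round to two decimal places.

The unemployment rate changed by +1.38 percentage points.

September: labor force = 150.11 + 16.11 = 166.22; u = 16.11/166.22 = 9.69%.
October: labor force = 152.73 + 19.01 = 171.74; u = 19.01/171.74 = 11.07%.
Change = 11.07% − 9.69% = +1.38 pp.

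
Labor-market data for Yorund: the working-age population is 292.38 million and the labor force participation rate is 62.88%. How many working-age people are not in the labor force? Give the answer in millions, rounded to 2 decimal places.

Share not in the labor force = 1 − 0.6288 = 0.3712.
Not in labor force = 0.3712 × 292.38 ≈ 108.53 million.

About 108.53 million are not in the labor force.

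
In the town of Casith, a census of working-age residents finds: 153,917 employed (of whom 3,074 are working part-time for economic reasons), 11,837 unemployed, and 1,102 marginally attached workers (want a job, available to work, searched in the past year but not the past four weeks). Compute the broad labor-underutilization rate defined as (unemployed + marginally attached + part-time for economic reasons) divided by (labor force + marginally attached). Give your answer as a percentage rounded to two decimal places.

Labor force = 153,917 + 11,837 = 165,754.
Numerator = 11,837 + 1,102 + 3,074 = 16,013.
Denominator = 165,754 + 1,102 = 166,856.
Broad rate = 16,013 / 166,856 = 9.60%.

Broad underutilization rate ≈ 9.60%.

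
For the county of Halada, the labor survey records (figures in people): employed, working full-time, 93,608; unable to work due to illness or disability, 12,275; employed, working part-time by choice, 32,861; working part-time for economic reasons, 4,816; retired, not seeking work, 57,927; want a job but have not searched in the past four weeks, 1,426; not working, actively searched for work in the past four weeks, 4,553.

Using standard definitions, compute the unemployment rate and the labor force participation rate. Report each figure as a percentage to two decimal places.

Employed = 93,608 + 32,861 + 4,816 = 131,285 (anyone who worked, including part-time for economic reasons, counts as employed).
Unemployed = 4,553.
Labor force = 131,285 + 4,553 = 135,838.
Not in labor force = 12,275 + 57,927 + 1,426 = 71,628 (those not working and not actively searching are outside the labor force — including those who want a job but have given up searching).
Civilian working-age population = 135,838 + 71,628 = 207,466.
Unemployment rate = 4,553 / 135,838 = 3.35%.
Labor force participation rate = 135,838 / 207,466 = 65.47%.

Unemployment rate ≈ 3.35%; labor force participation rate ≈ 65.47%.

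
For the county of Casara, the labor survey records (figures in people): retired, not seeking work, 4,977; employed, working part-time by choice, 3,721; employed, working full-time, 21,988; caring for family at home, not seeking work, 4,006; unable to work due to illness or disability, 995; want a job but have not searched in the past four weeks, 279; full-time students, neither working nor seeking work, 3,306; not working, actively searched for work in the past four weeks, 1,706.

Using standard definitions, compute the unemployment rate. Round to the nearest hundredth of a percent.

Unemployment rate ≈ 6.22%.

Employed = 3,721 + 21,988 = 25,709.
Unemployed = 1,706.
Labor force = 25,709 + 1,706 = 27,415.
Unemployment rate = 1,706 / 27,415 = 6.22%.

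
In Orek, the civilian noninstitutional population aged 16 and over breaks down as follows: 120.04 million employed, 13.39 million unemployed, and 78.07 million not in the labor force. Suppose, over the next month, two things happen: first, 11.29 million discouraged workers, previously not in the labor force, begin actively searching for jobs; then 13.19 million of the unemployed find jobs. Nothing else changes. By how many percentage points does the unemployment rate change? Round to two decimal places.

The unemployment rate changes by −2.10 percentage points.

Initially, labor force = 120.04 + 13.39 = 133.43 million, so u = 13.39/133.43 = 10.04%.
After the first change, unemployed and labor force both rise by 11.29 → E = 120.04, U = 24.68, labor force = 144.72 million.
After the second change, unemployed falls and employed rises by 13.19; labor force unchanged → E = 133.23, U = 11.49, labor force = 144.72 million.
New unemployment rate = 11.49 / 144.72 = 7.94%.
Change = 7.94% − 10.04% = −2.10 percentage points.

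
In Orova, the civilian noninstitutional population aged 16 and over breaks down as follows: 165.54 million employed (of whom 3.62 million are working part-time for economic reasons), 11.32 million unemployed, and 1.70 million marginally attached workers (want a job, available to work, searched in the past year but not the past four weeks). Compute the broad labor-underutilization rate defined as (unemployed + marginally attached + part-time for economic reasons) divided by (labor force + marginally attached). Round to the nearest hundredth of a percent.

Broad underutilization rate ≈ 9.32%.

Labor force = 165.54 + 11.32 = 176.86 million.
Numerator = 11.32 + 1.70 + 3.62 = 16.64 million.
Denominator = 176.86 + 1.70 = 178.56 million.
Broad rate = 16.64 / 178.56 = 9.32%.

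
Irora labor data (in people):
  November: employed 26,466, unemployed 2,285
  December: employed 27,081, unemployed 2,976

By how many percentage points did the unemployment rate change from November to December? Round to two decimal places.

November: labor force = 26,466 + 2,285 = 28,751; u = 2,285/28,751 = 7.95%.
December: labor force = 27,081 + 2,976 = 30,057; u = 2,976/30,057 = 9.90%.
Change = 9.90% − 7.95% = +1.95 pp.

The unemployment rate changed by +1.95 percentage points.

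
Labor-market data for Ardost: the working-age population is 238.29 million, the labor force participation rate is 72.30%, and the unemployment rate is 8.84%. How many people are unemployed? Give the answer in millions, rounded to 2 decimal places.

Labor force = 0.7230 × 238.29 = 172.28 million.
Unemployed = 0.0884 × 172.28 ≈ 15.23 million.

About 15.23 million are unemployed.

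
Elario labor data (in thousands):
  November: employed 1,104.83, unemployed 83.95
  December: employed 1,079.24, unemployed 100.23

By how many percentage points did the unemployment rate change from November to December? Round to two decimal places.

November: labor force = 1,104.83 + 83.95 = 1,188.78; u = 83.95/1,188.78 = 7.06%.
December: labor force = 1,079.24 + 100.23 = 1,179.47; u = 100.23/1,179.47 = 8.50%.
Change = 8.50% − 7.06% = +1.44 pp.

The unemployment rate changed by +1.44 percentage points.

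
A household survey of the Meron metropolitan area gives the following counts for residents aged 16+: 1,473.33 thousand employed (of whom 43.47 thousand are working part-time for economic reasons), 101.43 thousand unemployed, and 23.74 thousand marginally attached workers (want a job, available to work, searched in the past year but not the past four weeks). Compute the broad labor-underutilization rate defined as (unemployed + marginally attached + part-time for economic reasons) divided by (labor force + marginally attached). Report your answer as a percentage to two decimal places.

Labor force = 1,473.33 + 101.43 = 1,574.76 thousand.
Numerator = 101.43 + 23.74 + 43.47 = 168.64 thousand.
Denominator = 1,574.76 + 23.74 = 1,598.50 thousand.
Broad rate = 168.64 / 1,598.50 = 10.55%.

Broad underutilization rate ≈ 10.55%.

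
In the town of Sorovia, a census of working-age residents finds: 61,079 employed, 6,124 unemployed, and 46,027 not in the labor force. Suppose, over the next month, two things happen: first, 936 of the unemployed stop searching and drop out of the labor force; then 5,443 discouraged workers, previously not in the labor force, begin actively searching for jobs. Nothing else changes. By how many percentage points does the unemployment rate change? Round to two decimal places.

Initially, labor force = 61,079 + 6,124 = 67,203, so u = 6,124/67,203 = 9.11%.
After the first change, unemployed and labor force both fall by 936 → E = 61,079, U = 5,188, labor force = 66,267.
After the second change, unemployed and labor force both rise by 5,443 → E = 61,079, U = 10,631, labor force = 71,710.
New unemployment rate = 10,631 / 71,710 = 14.82%.
Change = 14.82% − 9.11% = +5.71 percentage points.

The unemployment rate changes by +5.71 percentage points.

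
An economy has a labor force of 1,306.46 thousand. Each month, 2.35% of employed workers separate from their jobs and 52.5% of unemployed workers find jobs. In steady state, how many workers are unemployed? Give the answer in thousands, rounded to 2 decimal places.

About 55.97 thousand are unemployed in steady state.

Steady-state unemployment rate u* = s/(s+f) = 2.35/(2.35+52.5) = 0.042844.
Unemployed = u* × labor force = 0.042844 × 1,306.46 ≈ 55.97 thousand.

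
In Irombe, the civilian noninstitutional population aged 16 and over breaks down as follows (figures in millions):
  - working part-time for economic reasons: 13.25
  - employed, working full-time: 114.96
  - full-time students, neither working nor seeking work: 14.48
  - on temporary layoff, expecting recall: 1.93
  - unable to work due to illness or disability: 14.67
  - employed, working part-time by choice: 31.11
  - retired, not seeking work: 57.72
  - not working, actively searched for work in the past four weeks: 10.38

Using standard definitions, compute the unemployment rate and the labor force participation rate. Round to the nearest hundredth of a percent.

Employed = 13.25 + 114.96 + 31.11 = 159.32 million (anyone who worked, including part-time for economic reasons, counts as employed).
Unemployed = 1.93 + 10.38 = 12.31 million (jobless and actively searching, or on temporary layoff).
Labor force = 159.32 + 12.31 = 171.63 million.
Not in labor force = 14.48 + 14.67 + 57.72 = 86.87 million (those not working and not actively searching are outside the labor force).
Civilian working-age population = 171.63 + 86.87 = 258.50 million.
Unemployment rate = 12.31 / 171.63 = 7.17%.
Labor force participation rate = 171.63 / 258.50 = 66.39%.

Unemployment rate ≈ 7.17%; labor force participation rate ≈ 66.39%.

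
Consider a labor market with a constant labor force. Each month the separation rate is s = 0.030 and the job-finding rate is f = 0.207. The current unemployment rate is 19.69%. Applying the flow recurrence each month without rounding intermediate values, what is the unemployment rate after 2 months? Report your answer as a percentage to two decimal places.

Unemployment rate after two months ≈ 16.75%.

With a fixed labor force, u_{t+1} = u_t + s·(1−u_t) − f·u_t = u_t·(1−s−f) + s.
Here 1−s−f = 0.763 and s = 0.030.
u_1 = 0.196900 × 0.763 + 0.030 = 0.180235.
u_2 = 0.180235 × 0.763 + 0.030 = 0.167519.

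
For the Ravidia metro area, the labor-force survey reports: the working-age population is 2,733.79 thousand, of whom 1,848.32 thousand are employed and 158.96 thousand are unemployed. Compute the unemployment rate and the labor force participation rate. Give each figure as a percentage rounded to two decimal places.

Unemployment rate ≈ 7.92%; labor force participation rate ≈ 73.42%.

Labor force = employed + unemployed = 1,848.32 + 158.96 = 2,007.28 thousand.
Unemployment rate = 158.96 / 2,007.28 = 7.92%.
Labor force participation rate = 2,007.28 / 2,733.79 = 73.42%.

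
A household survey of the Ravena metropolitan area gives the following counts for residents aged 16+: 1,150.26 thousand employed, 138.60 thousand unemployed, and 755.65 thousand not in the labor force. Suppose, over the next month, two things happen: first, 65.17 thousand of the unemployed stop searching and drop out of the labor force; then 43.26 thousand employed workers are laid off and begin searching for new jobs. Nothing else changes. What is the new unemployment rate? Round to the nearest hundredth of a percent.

New unemployment rate ≈ 9.54%.

Initially, labor force = 1,150.26 + 138.60 = 1,288.86 thousand, so u = 138.60/1,288.86 = 10.75%.
After the first change, unemployed and labor force both fall by 65.17 → E = 1,150.26, U = 73.43, labor force = 1,223.69 thousand.
After the second change, employed falls and unemployed rises by 43.26; labor force unchanged → E = 1,107.00, U = 116.69, labor force = 1,223.69 thousand.
New unemployment rate = 116.69 / 1,223.69 = 9.54%.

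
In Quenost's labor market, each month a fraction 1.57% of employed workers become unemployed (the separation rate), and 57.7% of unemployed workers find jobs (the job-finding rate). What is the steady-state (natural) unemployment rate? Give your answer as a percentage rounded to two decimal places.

At steady state the flows balance: s·E = f·U, so U/(E+U) = s/(s+f).
u* = 1.57 / (1.57 + 57.7) = 1.57 / 59.27 = 2.65%.

Steady-state unemployment rate ≈ 2.65%.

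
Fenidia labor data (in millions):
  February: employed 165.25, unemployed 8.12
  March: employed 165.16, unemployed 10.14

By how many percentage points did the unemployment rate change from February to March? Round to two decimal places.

The unemployment rate changed by +1.10 percentage points.

February: labor force = 165.25 + 8.12 = 173.37; u = 8.12/173.37 = 4.68%.
March: labor force = 165.16 + 10.14 = 175.30; u = 10.14/175.30 = 5.78%.
Change = 5.78% − 4.68% = +1.10 pp.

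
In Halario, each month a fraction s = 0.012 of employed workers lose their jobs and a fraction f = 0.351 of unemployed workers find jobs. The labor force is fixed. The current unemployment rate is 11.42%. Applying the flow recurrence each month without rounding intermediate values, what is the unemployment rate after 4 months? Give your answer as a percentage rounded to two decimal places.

With a fixed labor force, u_{t+1} = u_t + s·(1−u_t) − f·u_t = u_t·(1−s−f) + s.
Here 1−s−f = 0.637 and s = 0.012.
u_1 = 0.114200 × 0.637 + 0.012 = 0.084745.
u_2 = 0.084745 × 0.637 + 0.012 = 0.065983.
u_3 = 0.065983 × 0.637 + 0.012 = 0.054031.
u_4 = 0.054031 × 0.637 + 0.012 = 0.046418.

Unemployment rate after four months ≈ 4.64%.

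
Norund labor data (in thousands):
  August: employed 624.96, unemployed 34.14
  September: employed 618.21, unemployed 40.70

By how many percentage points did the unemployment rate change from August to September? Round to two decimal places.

August: labor force = 624.96 + 34.14 = 659.10; u = 34.14/659.10 = 5.18%.
September: labor force = 618.21 + 40.70 = 658.91; u = 40.70/658.91 = 6.18%.
Change = 6.18% − 5.18% = +1.00 pp.

The unemployment rate changed by +1.00 percentage points.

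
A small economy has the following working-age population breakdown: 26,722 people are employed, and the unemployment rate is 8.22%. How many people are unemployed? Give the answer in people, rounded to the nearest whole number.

Let U be the number unemployed. The labor force is E + U, and U/(E+U) = 0.0822.
So U = 0.0822 × 26,722 / (1 − 0.0822) = 2196.55 / 0.9178 ≈ 2,393.

About 2,393 are unemployed.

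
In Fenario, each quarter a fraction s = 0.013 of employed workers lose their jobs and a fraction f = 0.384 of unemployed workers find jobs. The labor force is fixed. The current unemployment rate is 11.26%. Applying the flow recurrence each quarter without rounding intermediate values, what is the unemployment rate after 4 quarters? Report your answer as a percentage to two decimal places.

With a fixed labor force, u_{t+1} = u_t + s·(1−u_t) − f·u_t = u_t·(1−s−f) + s.
Here 1−s−f = 0.603 and s = 0.013.
u_1 = 0.112600 × 0.603 + 0.013 = 0.080898.
u_2 = 0.080898 × 0.603 + 0.013 = 0.061781.
u_3 = 0.061781 × 0.603 + 0.013 = 0.050254.
u_4 = 0.050254 × 0.603 + 0.013 = 0.043303.

Unemployment rate after four quarters ≈ 4.33%.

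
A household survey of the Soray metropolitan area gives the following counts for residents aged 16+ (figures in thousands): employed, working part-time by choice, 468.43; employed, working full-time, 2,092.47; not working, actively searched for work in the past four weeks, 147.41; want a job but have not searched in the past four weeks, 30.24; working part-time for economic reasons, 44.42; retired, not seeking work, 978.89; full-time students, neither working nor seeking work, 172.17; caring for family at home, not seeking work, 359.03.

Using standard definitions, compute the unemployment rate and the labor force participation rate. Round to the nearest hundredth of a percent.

Employed = 468.43 + 2,092.47 + 44.42 = 2,605.32 thousand (anyone who worked, including part-time for economic reasons, counts as employed).
Unemployed = 147.41 thousand.
Labor force = 2,605.32 + 147.41 = 2,752.73 thousand.
Not in labor force = 30.24 + 978.89 + 172.17 + 359.03 = 1,540.33 thousand (those not working and not actively searching are outside the labor force — including those who want a job but have given up searching).
Civilian working-age population = 2,752.73 + 1,540.33 = 4,293.06 thousand.
Unemployment rate = 147.41 / 2,752.73 = 5.36%.
Labor force participation rate = 2,752.73 / 4,293.06 = 64.12%.

Unemployment rate ≈ 5.36%; labor force participation rate ≈ 64.12%.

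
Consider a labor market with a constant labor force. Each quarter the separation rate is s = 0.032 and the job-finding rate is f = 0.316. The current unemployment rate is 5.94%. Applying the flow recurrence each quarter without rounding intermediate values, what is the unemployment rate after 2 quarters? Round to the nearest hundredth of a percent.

With a fixed labor force, u_{t+1} = u_t + s·(1−u_t) − f·u_t = u_t·(1−s−f) + s.
Here 1−s−f = 0.652 and s = 0.032.
u_1 = 0.059400 × 0.652 + 0.032 = 0.070729.
u_2 = 0.070729 × 0.652 + 0.032 = 0.078115.

Unemployment rate after two quarters ≈ 7.81%.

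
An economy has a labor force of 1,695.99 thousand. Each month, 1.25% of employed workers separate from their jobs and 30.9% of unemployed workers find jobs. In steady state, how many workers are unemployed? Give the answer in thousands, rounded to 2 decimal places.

Steady-state unemployment rate u* = s/(s+f) = 1.25/(1.25+30.9) = 0.038880.
Unemployed = u* × labor force = 0.038880 × 1,695.99 ≈ 65.94 thousand.

About 65.94 thousand are unemployed in steady state.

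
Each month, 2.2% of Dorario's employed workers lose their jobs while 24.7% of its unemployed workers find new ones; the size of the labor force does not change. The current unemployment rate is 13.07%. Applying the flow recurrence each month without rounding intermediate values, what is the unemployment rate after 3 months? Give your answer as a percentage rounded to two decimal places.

Unemployment rate after three months ≈ 10.09%.

With a fixed labor force, u_{t+1} = u_t + s·(1−u_t) − f·u_t = u_t·(1−s−f) + s.
Here 1−s−f = 0.731 and s = 0.022.
u_1 = 0.130700 × 0.731 + 0.022 = 0.117542.
u_2 = 0.117542 × 0.731 + 0.022 = 0.107923.
u_3 = 0.107923 × 0.731 + 0.022 = 0.100892.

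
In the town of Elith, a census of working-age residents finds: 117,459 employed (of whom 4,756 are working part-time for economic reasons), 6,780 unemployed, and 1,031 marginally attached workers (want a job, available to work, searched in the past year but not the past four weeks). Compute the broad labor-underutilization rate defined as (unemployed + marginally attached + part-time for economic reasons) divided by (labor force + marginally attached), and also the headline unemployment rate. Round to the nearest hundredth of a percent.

Broad underutilization rate ≈ 10.03%; headline unemployment rate ≈ 5.46%.

Labor force = 117,459 + 6,780 = 124,239.
Numerator = 6,780 + 1,031 + 4,756 = 12,567.
Denominator = 124,239 + 1,031 = 125,270.
Broad rate = 12,567 / 125,270 = 10.03%.
Headline unemployment rate = 6,780 / 124,239 = 5.46%.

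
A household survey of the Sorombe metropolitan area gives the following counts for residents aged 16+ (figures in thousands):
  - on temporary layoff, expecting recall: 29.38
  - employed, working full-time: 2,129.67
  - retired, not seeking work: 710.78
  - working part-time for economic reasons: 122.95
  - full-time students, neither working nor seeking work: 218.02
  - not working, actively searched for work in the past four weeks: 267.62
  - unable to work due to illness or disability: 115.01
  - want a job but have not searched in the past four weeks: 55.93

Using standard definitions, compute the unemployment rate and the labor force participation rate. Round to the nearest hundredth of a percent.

Unemployment rate ≈ 11.65%; labor force participation rate ≈ 69.86%.

Employed = 2,129.67 + 122.95 = 2,252.62 thousand (anyone who worked, including part-time for economic reasons, counts as employed).
Unemployed = 29.38 + 267.62 = 297.00 thousand (jobless and actively searching, or on temporary layoff).
Labor force = 2,252.62 + 297.00 = 2,549.62 thousand.
Not in labor force = 710.78 + 218.02 + 115.01 + 55.93 = 1,099.74 thousand (those not working and not actively searching are outside the labor force — including those who want a job but have given up searching).
Civilian working-age population = 2,549.62 + 1,099.74 = 3,649.36 thousand.
Unemployment rate = 297.00 / 2,549.62 = 11.65%.
Labor force participation rate = 2,549.62 / 3,649.36 = 69.86%.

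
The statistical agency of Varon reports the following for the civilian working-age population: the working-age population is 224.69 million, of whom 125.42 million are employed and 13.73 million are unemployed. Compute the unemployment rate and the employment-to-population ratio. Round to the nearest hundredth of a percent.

Unemployment rate ≈ 9.87%; employment-population ratio ≈ 55.82%.

Labor force = employed + unemployed = 125.42 + 13.73 = 139.15 million.
Unemployment rate = 13.73 / 139.15 = 9.87%.
Employment-population ratio = 125.42 / 224.69 = 55.82%.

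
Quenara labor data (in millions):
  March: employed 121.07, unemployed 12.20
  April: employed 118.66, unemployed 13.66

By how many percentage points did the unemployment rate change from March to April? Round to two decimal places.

March: labor force = 121.07 + 12.20 = 133.27; u = 12.20/133.27 = 9.15%.
April: labor force = 118.66 + 13.66 = 132.32; u = 13.66/132.32 = 10.32%.
Change = 10.32% − 9.15% = +1.17 pp.

The unemployment rate changed by +1.17 percentage points.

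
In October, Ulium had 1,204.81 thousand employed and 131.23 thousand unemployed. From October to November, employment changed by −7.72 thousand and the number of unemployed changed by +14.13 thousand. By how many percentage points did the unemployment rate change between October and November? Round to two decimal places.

October: labor force = 1,204.81 + 131.23 = 1,336.04; u = 131.23/1,336.04 = 9.82%.
November: labor force = 1,197.09 + 145.36 = 1,342.45; u = 145.36/1,342.45 = 10.83%.
Change = 10.83% − 9.82% = +1.01 pp.

The unemployment rate changed by +1.01 percentage points.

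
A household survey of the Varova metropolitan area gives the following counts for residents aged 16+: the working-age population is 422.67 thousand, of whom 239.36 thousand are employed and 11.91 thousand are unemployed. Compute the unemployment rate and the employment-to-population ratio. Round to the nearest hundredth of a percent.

Unemployment rate ≈ 4.74%; employment-population ratio ≈ 56.63%.

Labor force = employed + unemployed = 239.36 + 11.91 = 251.27 thousand.
Unemployment rate = 11.91 / 251.27 = 4.74%.
Employment-population ratio = 239.36 / 422.67 = 56.63%.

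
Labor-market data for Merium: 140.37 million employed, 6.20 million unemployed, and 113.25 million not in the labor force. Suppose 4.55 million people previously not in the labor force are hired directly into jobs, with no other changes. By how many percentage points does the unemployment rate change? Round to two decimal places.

The unemployment rate changes by −0.13 percentage points.

Initially, labor force = 140.37 + 6.20 = 146.57 million, so u = 6.20/146.57 = 4.23%.
After the change, employed and labor force both rise by 4.55; unemployed unchanged → E = 144.92, U = 6.20, labor force = 151.12 million.
New unemployment rate = 6.20 / 151.12 = 4.10%.
Change = 4.10% − 4.23% = −0.13 percentage points.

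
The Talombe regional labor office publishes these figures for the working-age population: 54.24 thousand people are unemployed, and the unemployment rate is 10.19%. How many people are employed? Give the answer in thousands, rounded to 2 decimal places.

About 478.05 thousand are employed.

Labor force = U / u = 54.24 / 0.1019 ≈ 532.29 thousand.
Employed = labor force − unemployed = 532.29 − 54.24 = 478.05 thousand.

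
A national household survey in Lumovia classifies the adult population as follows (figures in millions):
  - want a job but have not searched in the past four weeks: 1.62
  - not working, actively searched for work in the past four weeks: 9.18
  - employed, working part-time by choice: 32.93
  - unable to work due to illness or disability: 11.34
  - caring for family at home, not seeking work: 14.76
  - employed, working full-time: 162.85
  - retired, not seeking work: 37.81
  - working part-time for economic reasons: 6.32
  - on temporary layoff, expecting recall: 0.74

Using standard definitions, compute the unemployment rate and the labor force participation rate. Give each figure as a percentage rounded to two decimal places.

Employed = 32.93 + 162.85 + 6.32 = 202.10 million (anyone who worked, including part-time for economic reasons, counts as employed).
Unemployed = 9.18 + 0.74 = 9.92 million (jobless and actively searching, or on temporary layoff).
Labor force = 202.10 + 9.92 = 212.02 million.
Not in labor force = 1.62 + 11.34 + 14.76 + 37.81 = 65.53 million (those not working and not actively searching are outside the labor force — including those who want a job but have given up searching).
Civilian working-age population = 212.02 + 65.53 = 277.55 million.
Unemployment rate = 9.92 / 212.02 = 4.68%.
Labor force participation rate = 212.02 / 277.55 = 76.39%.

Unemployment rate ≈ 4.68%; labor force participation rate ≈ 76.39%.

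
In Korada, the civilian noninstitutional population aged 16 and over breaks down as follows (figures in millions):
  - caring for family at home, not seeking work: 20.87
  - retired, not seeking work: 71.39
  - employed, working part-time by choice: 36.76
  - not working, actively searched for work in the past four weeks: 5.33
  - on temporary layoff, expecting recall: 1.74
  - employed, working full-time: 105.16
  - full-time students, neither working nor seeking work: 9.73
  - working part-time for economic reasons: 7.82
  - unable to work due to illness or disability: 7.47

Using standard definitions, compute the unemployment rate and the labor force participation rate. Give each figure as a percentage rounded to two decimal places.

Unemployment rate ≈ 4.51%; labor force participation rate ≈ 58.89%.

Employed = 36.76 + 105.16 + 7.82 = 149.74 million (anyone who worked, including part-time for economic reasons, counts as employed).
Unemployed = 5.33 + 1.74 = 7.07 million (jobless and actively searching, or on temporary layoff).
Labor force = 149.74 + 7.07 = 156.81 million.
Not in labor force = 20.87 + 71.39 + 9.73 + 7.47 = 109.46 million (those not working and not actively searching are outside the labor force).
Civilian working-age population = 156.81 + 109.46 = 266.27 million.
Unemployment rate = 7.07 / 156.81 = 4.51%.
Labor force participation rate = 156.81 / 266.27 = 58.89%.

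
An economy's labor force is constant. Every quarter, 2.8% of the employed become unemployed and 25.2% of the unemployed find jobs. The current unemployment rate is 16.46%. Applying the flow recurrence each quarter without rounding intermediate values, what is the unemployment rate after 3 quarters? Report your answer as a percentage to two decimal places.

With a fixed labor force, u_{t+1} = u_t + s·(1−u_t) − f·u_t = u_t·(1−s−f) + s.
Here 1−s−f = 0.720 and s = 0.028.
u_1 = 0.164600 × 0.720 + 0.028 = 0.146512.
u_2 = 0.146512 × 0.720 + 0.028 = 0.133489.
u_3 = 0.133489 × 0.720 + 0.028 = 0.124112.

Unemployment rate after three quarters ≈ 12.41%.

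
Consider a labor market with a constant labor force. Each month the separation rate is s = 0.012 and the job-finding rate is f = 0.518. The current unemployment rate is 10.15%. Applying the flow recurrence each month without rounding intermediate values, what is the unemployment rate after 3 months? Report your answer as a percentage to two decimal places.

Unemployment rate after three months ≈ 3.08%.

With a fixed labor force, u_{t+1} = u_t + s·(1−u_t) − f·u_t = u_t·(1−s−f) + s.
Here 1−s−f = 0.470 and s = 0.012.
u_1 = 0.101500 × 0.470 + 0.012 = 0.059705.
u_2 = 0.059705 × 0.470 + 0.012 = 0.040061.
u_3 = 0.040061 × 0.470 + 0.012 = 0.030829.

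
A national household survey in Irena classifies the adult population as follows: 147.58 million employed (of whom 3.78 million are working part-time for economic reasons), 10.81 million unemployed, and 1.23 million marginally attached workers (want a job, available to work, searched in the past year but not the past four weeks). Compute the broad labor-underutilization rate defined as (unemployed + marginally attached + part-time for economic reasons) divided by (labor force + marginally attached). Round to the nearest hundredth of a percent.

Labor force = 147.58 + 10.81 = 158.39 million.
Numerator = 10.81 + 1.23 + 3.78 = 15.82 million.
Denominator = 158.39 + 1.23 = 159.62 million.
Broad rate = 15.82 / 159.62 = 9.91%.

Broad underutilization rate ≈ 9.91%.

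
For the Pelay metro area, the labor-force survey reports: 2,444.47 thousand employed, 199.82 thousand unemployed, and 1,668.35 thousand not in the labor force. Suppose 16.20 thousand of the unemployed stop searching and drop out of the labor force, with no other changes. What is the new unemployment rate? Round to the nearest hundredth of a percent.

New unemployment rate ≈ 6.99%.

Initially, labor force = 2,444.47 + 199.82 = 2,644.29 thousand, so u = 199.82/2,644.29 = 7.56%.
After the change, unemployed and labor force both fall by 16.20 → E = 2,444.47, U = 183.62, labor force = 2,628.09 thousand.
New unemployment rate = 183.62 / 2,628.09 = 6.99%.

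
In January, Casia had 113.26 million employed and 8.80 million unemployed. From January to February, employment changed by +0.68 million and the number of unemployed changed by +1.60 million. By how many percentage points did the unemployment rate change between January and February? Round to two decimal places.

January: labor force = 113.26 + 8.80 = 122.06; u = 8.80/122.06 = 7.21%.
February: labor force = 113.94 + 10.40 = 124.34; u = 10.40/124.34 = 8.36%.
Change = 8.36% − 7.21% = +1.15 pp.

The unemployment rate changed by +1.15 percentage points.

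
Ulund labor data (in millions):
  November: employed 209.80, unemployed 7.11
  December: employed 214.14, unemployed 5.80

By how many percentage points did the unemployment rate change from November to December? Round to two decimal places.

November: labor force = 209.80 + 7.11 = 216.91; u = 7.11/216.91 = 3.28%.
December: labor force = 214.14 + 5.80 = 219.94; u = 5.80/219.94 = 2.64%.
Change = 2.64% − 3.28% = −0.64 pp.

The unemployment rate changed by −0.64 percentage points.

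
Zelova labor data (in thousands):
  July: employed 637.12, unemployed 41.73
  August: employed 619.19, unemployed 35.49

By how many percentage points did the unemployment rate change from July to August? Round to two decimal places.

The unemployment rate changed by −0.73 percentage points.

July: labor force = 637.12 + 41.73 = 678.85; u = 41.73/678.85 = 6.15%.
August: labor force = 619.19 + 35.49 = 654.68; u = 35.49/654.68 = 5.42%.
Change = 5.42% − 6.15% = −0.73 pp.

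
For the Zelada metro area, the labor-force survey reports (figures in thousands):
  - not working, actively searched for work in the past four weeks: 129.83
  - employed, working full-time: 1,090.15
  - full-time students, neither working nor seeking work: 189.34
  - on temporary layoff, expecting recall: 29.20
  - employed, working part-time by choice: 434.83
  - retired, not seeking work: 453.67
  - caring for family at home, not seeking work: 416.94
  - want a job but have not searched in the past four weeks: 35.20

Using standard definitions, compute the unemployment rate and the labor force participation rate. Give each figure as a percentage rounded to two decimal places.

Employed = 1,090.15 + 434.83 = 1,524.98 thousand.
Unemployed = 129.83 + 29.20 = 159.03 thousand (jobless and actively searching, or on temporary layoff).
Labor force = 1,524.98 + 159.03 = 1,684.01 thousand.
Not in labor force = 189.34 + 453.67 + 416.94 + 35.20 = 1,095.15 thousand (those not working and not actively searching are outside the labor force — including those who want a job but have given up searching).
Civilian working-age population = 1,684.01 + 1,095.15 = 2,779.16 thousand.
Unemployment rate = 159.03 / 1,684.01 = 9.44%.
Labor force participation rate = 1,684.01 / 2,779.16 = 60.59%.

Unemployment rate ≈ 9.44%; labor force participation rate ≈ 60.59%.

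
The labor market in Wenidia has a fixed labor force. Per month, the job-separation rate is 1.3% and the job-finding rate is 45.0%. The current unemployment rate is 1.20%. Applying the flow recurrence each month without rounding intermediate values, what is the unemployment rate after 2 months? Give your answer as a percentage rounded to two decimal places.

Unemployment rate after two months ≈ 2.34%.

With a fixed labor force, u_{t+1} = u_t + s·(1−u_t) − f·u_t = u_t·(1−s−f) + s.
Here 1−s−f = 0.537 and s = 0.013.
u_1 = 0.012000 × 0.537 + 0.013 = 0.019444.
u_2 = 0.019444 × 0.537 + 0.013 = 0.023441.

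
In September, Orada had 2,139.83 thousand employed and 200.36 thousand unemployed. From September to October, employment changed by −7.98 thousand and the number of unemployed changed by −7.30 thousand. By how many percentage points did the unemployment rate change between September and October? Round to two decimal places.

September: labor force = 2,139.83 + 200.36 = 2,340.19; u = 200.36/2,340.19 = 8.56%.
October: labor force = 2,131.85 + 193.06 = 2,324.91; u = 193.06/2,324.91 = 8.30%.
Change = 8.30% − 8.56% = −0.26 pp.

The unemployment rate changed by −0.26 percentage points.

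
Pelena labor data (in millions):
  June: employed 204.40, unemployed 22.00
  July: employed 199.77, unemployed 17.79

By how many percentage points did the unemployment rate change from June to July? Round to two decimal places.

The unemployment rate changed by −1.54 percentage points.

June: labor force = 204.40 + 22.00 = 226.40; u = 22.00/226.40 = 9.72%.
July: labor force = 199.77 + 17.79 = 217.56; u = 17.79/217.56 = 8.18%.
Change = 8.18% − 9.72% = −1.54 pp.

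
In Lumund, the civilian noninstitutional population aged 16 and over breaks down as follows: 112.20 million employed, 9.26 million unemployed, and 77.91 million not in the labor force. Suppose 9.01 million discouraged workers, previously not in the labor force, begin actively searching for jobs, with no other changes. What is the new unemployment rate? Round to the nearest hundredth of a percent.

New unemployment rate ≈ 14.00%.

Initially, labor force = 112.20 + 9.26 = 121.46 million, so u = 9.26/121.46 = 7.62%.
After the change, unemployed and labor force both rise by 9.01 → E = 112.20, U = 18.27, labor force = 130.47 million.
New unemployment rate = 18.27 / 130.47 = 14.00%.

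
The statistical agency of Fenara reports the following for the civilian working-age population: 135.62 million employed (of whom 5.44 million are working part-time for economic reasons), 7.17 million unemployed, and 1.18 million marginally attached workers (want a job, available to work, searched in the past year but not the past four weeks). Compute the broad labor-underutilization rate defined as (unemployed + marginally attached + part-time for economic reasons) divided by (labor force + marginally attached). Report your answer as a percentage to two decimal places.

Broad underutilization rate ≈ 9.58%.

Labor force = 135.62 + 7.17 = 142.79 million.
Numerator = 7.17 + 1.18 + 5.44 = 13.79 million.
Denominator = 142.79 + 1.18 = 143.97 million.
Broad rate = 13.79 / 143.97 = 9.58%.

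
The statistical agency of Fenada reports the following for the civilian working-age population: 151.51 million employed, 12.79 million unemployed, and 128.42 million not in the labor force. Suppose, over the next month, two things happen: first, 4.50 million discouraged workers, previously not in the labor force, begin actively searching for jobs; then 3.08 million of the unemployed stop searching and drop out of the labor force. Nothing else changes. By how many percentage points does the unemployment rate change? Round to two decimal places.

Initially, labor force = 151.51 + 12.79 = 164.30 million, so u = 12.79/164.30 = 7.78%.
After the first change, unemployed and labor force both rise by 4.50 → E = 151.51, U = 17.29, labor force = 168.80 million.
After the second change, unemployed and labor force both fall by 3.08 → E = 151.51, U = 14.21, labor force = 165.72 million.
New unemployment rate = 14.21 / 165.72 = 8.57%.
Change = 8.57% − 7.78% = +0.79 percentage points.

The unemployment rate changes by +0.79 percentage points.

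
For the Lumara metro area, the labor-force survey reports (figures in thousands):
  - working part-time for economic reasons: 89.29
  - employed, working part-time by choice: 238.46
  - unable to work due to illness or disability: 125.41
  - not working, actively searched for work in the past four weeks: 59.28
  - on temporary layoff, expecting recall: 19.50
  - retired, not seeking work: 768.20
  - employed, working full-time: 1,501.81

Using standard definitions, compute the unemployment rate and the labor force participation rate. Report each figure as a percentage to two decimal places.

Unemployment rate ≈ 4.13%; labor force participation rate ≈ 68.11%.

Employed = 89.29 + 238.46 + 1,501.81 = 1,829.56 thousand (anyone who worked, including part-time for economic reasons, counts as employed).
Unemployed = 59.28 + 19.50 = 78.78 thousand (jobless and actively searching, or on temporary layoff).
Labor force = 1,829.56 + 78.78 = 1,908.34 thousand.
Not in labor force = 125.41 + 768.20 = 893.61 thousand (those not working and not actively searching are outside the labor force).
Civilian working-age population = 1,908.34 + 893.61 = 2,801.95 thousand.
Unemployment rate = 78.78 / 1,908.34 = 4.13%.
Labor force participation rate = 1,908.34 / 2,801.95 = 68.11%.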